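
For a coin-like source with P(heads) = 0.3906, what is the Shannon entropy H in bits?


H = -p*log2(p) - (1-p)*log2(1-p). -0.3906*log2(0.3906) = 0.529746; -0.6094*log2(0.6094) = 0.435440. H = 0.529746 + 0.435440 = 0.9652

0.9652 bits


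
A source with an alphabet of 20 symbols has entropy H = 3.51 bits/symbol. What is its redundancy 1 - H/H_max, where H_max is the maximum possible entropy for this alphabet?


H_max = log2(K) = log2(20) = 4.3219 bits/symbol. Redundancy = 1 - H/H_max = 1 - 3.51/4.3219 = 1 - 0.8121 = 0.1879

0.1879


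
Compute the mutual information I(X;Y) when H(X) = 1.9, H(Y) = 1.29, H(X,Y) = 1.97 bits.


I(X;Y) = H(X) + H(Y) - H(X,Y) = 1.9 + 1.29 - 1.97 = 1.22

1.22 bits


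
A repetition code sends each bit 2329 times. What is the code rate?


Rate = k/n = 1/2329

1/2329


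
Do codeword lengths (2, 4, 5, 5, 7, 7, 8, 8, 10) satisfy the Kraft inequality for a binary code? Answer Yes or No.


Kraft sum = sum(2^(-l_i)) = 0.3994, need <= 1. Result: satisfied (a binary prefix-free code with these lengths exists)

Yes


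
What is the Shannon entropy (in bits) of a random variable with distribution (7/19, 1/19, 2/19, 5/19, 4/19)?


H = -sum(p_i * log2(p_i)). Terms: -(7/19)*log2(7/19) = 0.530737; -(1/19)*log2(1/19) = 0.223575; -(2/19)*log2(2/19) = 0.341887; -(5/19)*log2(5/19) = 0.506842; -(4/19)*log2(4/19) = 0.473248. H = 0.530737 + 0.223575 + 0.341887 + 0.506842 + 0.473248 = 2.0763

2.0763 bits


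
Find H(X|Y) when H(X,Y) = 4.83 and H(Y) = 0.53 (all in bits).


H(X|Y) = H(X,Y) - H(Y) = 4.83 - 0.53 = 4.3

4.3 bits


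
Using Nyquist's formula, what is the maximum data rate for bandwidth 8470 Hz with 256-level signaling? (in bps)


Rate = 2 * B * log2(M) = 2 * 8470 * 8.0 = 135520.0

135520.0 bps


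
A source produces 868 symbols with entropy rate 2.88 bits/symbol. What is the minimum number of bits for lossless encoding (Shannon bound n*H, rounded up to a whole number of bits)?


Minimum bits >= n * H = 868 * 2.88 = 2499.84, rounded up to a whole number of bits = 2500

2500 bits


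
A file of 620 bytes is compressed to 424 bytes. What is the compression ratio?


Ratio = original / compressed = 620 / 424 = 1.4623

1.4623


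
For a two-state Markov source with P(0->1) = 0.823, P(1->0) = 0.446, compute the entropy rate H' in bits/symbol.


Stationary distribution: pi_0 = p10/(p01+p10) = 0.3515, pi_1 = 0.6485. Entropy rate H' = pi_0*H(p01) + pi_1*H(p10) = 0.3515*0.6735 + 0.6485*0.9916 = 0.8798

0.8798 bits/symbol


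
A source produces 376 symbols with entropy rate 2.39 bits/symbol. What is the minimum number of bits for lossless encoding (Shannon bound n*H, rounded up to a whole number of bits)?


Minimum bits >= n * H = 376 * 2.39 = 898.64, rounded up to a whole number of bits = 899

899 bits


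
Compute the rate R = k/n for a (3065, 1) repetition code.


Rate = k/n = 1/3065

1/3065


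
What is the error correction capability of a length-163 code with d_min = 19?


Correction capability = floor((d-1)/2) = floor((19-1)/2) = 9

9 errors


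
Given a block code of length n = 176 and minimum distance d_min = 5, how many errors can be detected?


Detection capability = d_min - 1 = 5 - 1 = 4

4 errors


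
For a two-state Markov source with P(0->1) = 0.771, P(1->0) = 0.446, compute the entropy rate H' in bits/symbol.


Stationary distribution: pi_0 = p10/(p01+p10) = 0.3665, pi_1 = 0.6335. Entropy rate H' = pi_0*H(p01) + pi_1*H(p10) = 0.3665*0.7763 + 0.6335*0.9916 = 0.9127

0.9127 bits/symbol


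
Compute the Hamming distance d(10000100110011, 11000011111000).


Count differing positions: . ^ . . . ^ ^ ^ . . ^ . ^ ^ = 7 differences

7


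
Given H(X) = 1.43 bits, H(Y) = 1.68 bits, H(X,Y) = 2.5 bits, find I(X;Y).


I(X;Y) = H(X) + H(Y) - H(X,Y) = 1.43 + 1.68 - 2.5 = 0.61

0.61 bits


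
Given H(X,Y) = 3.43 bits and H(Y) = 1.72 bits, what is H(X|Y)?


H(X|Y) = H(X,Y) - H(Y) = 3.43 - 1.72 = 1.71

1.71 bits


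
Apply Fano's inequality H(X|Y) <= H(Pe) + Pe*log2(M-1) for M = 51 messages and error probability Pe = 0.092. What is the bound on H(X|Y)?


H(Pe) = -Pe*log2(Pe) - (1-Pe)*log2(1-Pe) = -0.092*log2(0.092) - 0.908*log2(0.908) = 0.316684 + 0.126426 = 0.4431. Pe*log2(M-1) = 0.092*log2(50) = 0.519235. Bound = H(Pe) + Pe*log2(M-1) = 0.316684 + 0.126426 + 0.519235 = 0.9623

0.9623 bits


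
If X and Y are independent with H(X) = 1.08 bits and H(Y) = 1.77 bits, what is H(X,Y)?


For independent variables, H(X,Y) = H(X) + H(Y) = 1.08 + 1.77 = 2.85

2.85 bits


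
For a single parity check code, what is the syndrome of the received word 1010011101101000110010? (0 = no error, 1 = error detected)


Syndrome = XOR of all bits = 1 XOR 0 XOR 1 XOR 0 XOR 0 XOR 1 XOR 1 XOR 1 XOR 0 XOR 1 XOR 1 XOR 0 XOR 1 XOR 0 XOR 0 XOR 0 XOR 1 XOR 1 XOR 0 XOR 0 XOR 1 XOR 0 = 1

1


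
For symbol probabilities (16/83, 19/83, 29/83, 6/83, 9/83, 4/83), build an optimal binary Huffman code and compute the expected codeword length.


Huffman construction (repeatedly merge the two least-probable nodes; each merge adds 1 bit to every symbol beneath it): 4/83 + 6/83 = 10/83; 9/83 + 10/83 = 19/83; 16/83 + 19/83 = 35/83; 19/83 + 29/83 = 48/83; 35/83 + 48/83 = 1. Resulting codeword lengths (in the order the probabilities were given): (2, 2, 2, 4, 3, 4). L_avg = sum(p_i * l_i) = 16/83*2 + 19/83*2 + 29/83*2 + 6/83*4 + 9/83*3 + 4/83*4 = 195/83 = 2.3494

2.3494 bits


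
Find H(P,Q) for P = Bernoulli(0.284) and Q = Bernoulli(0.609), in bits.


H(P,Q) = -p*log2(q) - (1-p)*log2(1-q). -0.284*log2(0.609) = 0.203198; -0.716*log2(0.391) = 0.970008. H(P,Q) = 0.203198 + 0.970008 = 1.1732

1.1732 bits


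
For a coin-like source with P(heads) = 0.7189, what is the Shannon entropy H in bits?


H = -p*log2(p) - (1-p)*log2(1-p). -0.7189*log2(0.7189) = 0.342295; -0.2811*log2(0.2811) = 0.514650. H = 0.342295 + 0.514650 = 0.8569

0.8569 bits


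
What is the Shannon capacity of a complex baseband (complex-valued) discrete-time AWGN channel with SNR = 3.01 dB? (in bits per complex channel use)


SNR_linear = 10^(3.01/10) = 1.9999; C = log2(1 + SNR_linear) = log2(1 + 1.9999) = 1.5849

1.5849 bits/channel use


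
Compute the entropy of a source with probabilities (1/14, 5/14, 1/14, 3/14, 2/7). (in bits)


H = -sum(p_i * log2(p_i)). Terms: -(1/14)*log2(1/14) = 0.271954; -(5/14)*log2(5/14) = 0.530510; -(1/14)*log2(1/14) = 0.271954; -(3/14)*log2(3/14) = 0.476227; -(2/7)*log2(2/7) = 0.516387. H = 0.271954 + 0.530510 + 0.271954 + 0.476227 + 0.516387 = 2.067

2.067 bits


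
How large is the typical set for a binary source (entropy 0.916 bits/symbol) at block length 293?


log2|A_typical| = nH = 293 * 0.916 = 268.388, so |A_typical| ~ 2^268.388 = 6.206e+80

6.206e+80


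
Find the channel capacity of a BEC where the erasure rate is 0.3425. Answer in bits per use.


C = 1 - epsilon = 1 - 0.3425 = 0.6575

0.6575 bits


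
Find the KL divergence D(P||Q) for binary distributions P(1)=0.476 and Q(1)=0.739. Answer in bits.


KL = p*log2(p/q) + (1-p)*log2((1-p)/(1-q)) = 0.476*log2(0.476/0.739) + 0.524*log2(0.524/0.261) = 0.2248

0.2248 bits


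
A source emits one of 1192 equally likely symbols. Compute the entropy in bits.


H = log2(n) = log2(1192) = 10.2192

10.2192 bits


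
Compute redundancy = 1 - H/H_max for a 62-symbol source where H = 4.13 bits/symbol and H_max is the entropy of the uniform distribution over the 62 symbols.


H_max = log2(K) = log2(62) = 5.9542 bits/symbol. Redundancy = 1 - H/H_max = 1 - 4.13/5.9542 = 1 - 0.6936 = 0.3064

0.3064


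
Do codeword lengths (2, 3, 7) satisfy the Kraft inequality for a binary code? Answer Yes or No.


Kraft sum = sum(2^(-l_i)) = 0.3828, need <= 1. Result: satisfied (a binary prefix-free code with these lengths exists)

Yes


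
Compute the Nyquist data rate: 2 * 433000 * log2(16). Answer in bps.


Rate = 2 * B * log2(M) = 2 * 433000 * 4.0 = 3464000.0

3464000.0 bps


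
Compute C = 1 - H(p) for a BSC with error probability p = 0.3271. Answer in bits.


H(p) = -p*log2(p) - (1-p)*log2(1-p) = -0.3271*log2(0.3271) - 0.6729*log2(0.6729) = 0.527349 + 0.384587 = 0.9119. C = 1 - H(p) = 1 - 0.9119 = 0.0881

0.0881 bits


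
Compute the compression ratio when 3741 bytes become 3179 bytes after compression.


Ratio = original / compressed = 3741 / 3179 = 1.1768

1.1768


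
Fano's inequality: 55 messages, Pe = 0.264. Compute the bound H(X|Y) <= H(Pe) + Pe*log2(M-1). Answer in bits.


H(Pe) = -Pe*log2(Pe) - (1-Pe)*log2(1-Pe) = -0.264*log2(0.264) - 0.736*log2(0.736) = 0.507247 + 0.325476 = 0.8327. Pe*log2(M-1) = 0.264*log2(54) = 1.519290. Bound = H(Pe) + Pe*log2(M-1) = 0.507247 + 0.325476 + 1.519290 = 2.352

2.352 bits


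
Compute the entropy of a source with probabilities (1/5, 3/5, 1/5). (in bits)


H = -sum(p_i * log2(p_i)). Terms: -(1/5)*log2(1/5) = 0.464386; -(3/5)*log2(3/5) = 0.442179; -(1/5)*log2(1/5) = 0.464386. H = 0.464386 + 0.442179 + 0.464386 = 1.371

1.371 bits


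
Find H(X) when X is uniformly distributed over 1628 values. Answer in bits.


H = log2(n) = log2(1628) = 10.6689

10.6689 bits


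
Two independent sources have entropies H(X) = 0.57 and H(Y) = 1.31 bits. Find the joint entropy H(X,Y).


For independent variables, H(X,Y) = H(X) + H(Y) = 0.57 + 1.31 = 1.88

1.88 bits


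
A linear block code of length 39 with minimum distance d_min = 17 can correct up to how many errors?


Correction capability = floor((d-1)/2) = floor((17-1)/2) = 8

8 errors


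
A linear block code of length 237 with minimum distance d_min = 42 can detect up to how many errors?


Detection capability = d_min - 1 = 42 - 1 = 41

41 errors


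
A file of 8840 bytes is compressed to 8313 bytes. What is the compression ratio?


Ratio = original / compressed = 8840 / 8313 = 1.0634

1.0634


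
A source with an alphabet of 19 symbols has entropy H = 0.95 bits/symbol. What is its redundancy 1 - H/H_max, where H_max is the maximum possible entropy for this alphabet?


H_max = log2(K) = log2(19) = 4.2479 bits/symbol. Redundancy = 1 - H/H_max = 1 - 0.95/4.2479 = 1 - 0.2236 = 0.7764

0.7764


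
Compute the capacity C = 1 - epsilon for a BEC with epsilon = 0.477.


C = 1 - epsilon = 1 - 0.477 = 0.523

0.523 bits


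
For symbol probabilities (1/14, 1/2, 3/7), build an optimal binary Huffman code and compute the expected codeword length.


Huffman construction (repeatedly merge the two least-probable nodes; each merge adds 1 bit to every symbol beneath it): 1/14 + 3/7 = 1/2; 1/2 + 1/2 = 1. Resulting codeword lengths (in the order the probabilities were given): (2, 1, 2). L_avg = sum(p_i * l_i) = 1/14*2 + 1/2*1 + 3/7*2 = 3/2 = 1.5

1.5 bits


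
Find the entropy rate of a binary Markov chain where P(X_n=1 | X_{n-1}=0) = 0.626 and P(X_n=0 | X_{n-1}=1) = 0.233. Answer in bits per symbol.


Stationary distribution: pi_0 = p10/(p01+p10) = 0.2712, pi_1 = 0.7288. Entropy rate H' = pi_0*H(p01) + pi_1*H(p10) = 0.2712*0.9537 + 0.7288*0.7832 = 0.8294

0.8294 bits/symbol


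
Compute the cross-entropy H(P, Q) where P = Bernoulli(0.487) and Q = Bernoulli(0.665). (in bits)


H(P,Q) = -p*log2(q) - (1-p)*log2(1-q). -0.487*log2(0.665) = 0.286635; -0.513*log2(0.335) = 0.809394. H(P,Q) = 0.286635 + 0.809394 = 1.096

1.096 bits


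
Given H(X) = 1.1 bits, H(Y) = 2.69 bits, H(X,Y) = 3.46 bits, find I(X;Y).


I(X;Y) = H(X) + H(Y) - H(X,Y) = 1.1 + 2.69 - 3.46 = 0.33

0.33 bits


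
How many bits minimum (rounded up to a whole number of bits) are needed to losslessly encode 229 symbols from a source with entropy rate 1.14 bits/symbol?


Minimum bits >= n * H = 229 * 1.14 = 261.06, rounded up to a whole number of bits = 262

262 bits


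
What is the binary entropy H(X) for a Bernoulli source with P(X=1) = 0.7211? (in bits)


H = -p*log2(p) - (1-p)*log2(1-p). -0.7211*log2(0.7211) = 0.340164; -0.2789*log2(0.2789) = 0.513784. H = 0.340164 + 0.513784 = 0.8539

0.8539 bits


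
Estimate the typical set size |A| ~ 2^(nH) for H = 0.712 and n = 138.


log2|A_typical| = nH = 138 * 0.712 = 98.256, so |A_typical| ~ 2^98.256 = 3.784e+29

3.784e+29


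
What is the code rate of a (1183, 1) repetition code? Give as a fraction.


Rate = k/n = 1/1183

1/1183


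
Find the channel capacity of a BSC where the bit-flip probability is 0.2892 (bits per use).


H(p) = -p*log2(p) - (1-p)*log2(1-p) = -0.2892*log2(0.2892) - 0.7108*log2(0.7108) = 0.517628 + 0.350058 = 0.8677. C = 1 - H(p) = 1 - 0.8677 = 0.1323

0.1323 bits


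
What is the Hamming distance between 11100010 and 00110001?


Count differing positions: ^ ^ . ^ . . ^ ^ = 5 differences

5


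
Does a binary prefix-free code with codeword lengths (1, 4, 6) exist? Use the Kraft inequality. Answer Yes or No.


Kraft sum = sum(2^(-l_i)) = 0.5781, need <= 1. Result: satisfied (a binary prefix-free code with these lengths exists)

Yes


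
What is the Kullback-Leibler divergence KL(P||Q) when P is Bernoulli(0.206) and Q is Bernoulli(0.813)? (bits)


KL = p*log2(p/q) + (1-p)*log2((1-p)/(1-q)) = 0.206*log2(0.206/0.813) + 0.794*log2(0.794/0.187) = 1.2484

1.2484 bits


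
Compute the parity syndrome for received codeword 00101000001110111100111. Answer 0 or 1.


Syndrome = XOR of all bits = 0 XOR 0 XOR 1 XOR 0 XOR 1 XOR 0 XOR 0 XOR 0 XOR 0 XOR 0 XOR 1 XOR 1 XOR 1 XOR 0 XOR 1 XOR 1 XOR 1 XOR 1 XOR 0 XOR 0 XOR 1 XOR 1 XOR 1 = 0

0


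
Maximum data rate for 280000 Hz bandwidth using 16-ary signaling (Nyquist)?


Rate = 2 * B * log2(M) = 2 * 280000 * 4.0 = 2240000.0

2240000.0 bps


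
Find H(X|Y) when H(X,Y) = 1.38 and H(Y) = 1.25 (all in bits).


H(X|Y) = H(X,Y) - H(Y) = 1.38 - 1.25 = 0.13

0.13 bits


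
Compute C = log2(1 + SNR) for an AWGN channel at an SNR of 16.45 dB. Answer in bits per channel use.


SNR_linear = 10^(16.45/10) = 44.157; C = log2(1 + SNR_linear) = log2(1 + 44.157) = 5.4969

5.4969 bits/channel use


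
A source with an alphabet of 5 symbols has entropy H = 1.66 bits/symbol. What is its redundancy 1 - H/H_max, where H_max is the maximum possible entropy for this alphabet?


H_max = log2(K) = log2(5) = 2.3219 bits/symbol. Redundancy = 1 - H/H_max = 1 - 1.66/2.3219 = 1 - 0.7149 = 0.2851

0.2851


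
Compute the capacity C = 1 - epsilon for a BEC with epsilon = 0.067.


C = 1 - epsilon = 1 - 0.067 = 0.933

0.933 bits


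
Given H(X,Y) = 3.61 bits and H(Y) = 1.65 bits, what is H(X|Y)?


H(X|Y) = H(X,Y) - H(Y) = 3.61 - 1.65 = 1.96

1.96 bits


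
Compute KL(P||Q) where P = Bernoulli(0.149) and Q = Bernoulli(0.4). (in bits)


KL = p*log2(p/q) + (1-p)*log2((1-p)/(1-q)) = 0.149*log2(0.149/0.4) + 0.851*log2(0.851/0.6) = 0.2168

0.2168 bits


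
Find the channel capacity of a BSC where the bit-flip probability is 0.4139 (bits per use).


H(p) = -p*log2(p) - (1-p)*log2(1-p) = -0.4139*log2(0.4139) - 0.5861*log2(0.5861) = 0.526748 + 0.451755 = 0.9785. C = 1 - H(p) = 1 - 0.9785 = 0.0215

0.0215 bits


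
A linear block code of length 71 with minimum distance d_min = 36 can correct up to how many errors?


Correction capability = floor((d-1)/2) = floor((36-1)/2) = 17

17 errors


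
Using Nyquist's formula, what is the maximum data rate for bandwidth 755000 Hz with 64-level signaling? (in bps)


Rate = 2 * B * log2(M) = 2 * 755000 * 6.0 = 9060000.0

9060000.0 bps


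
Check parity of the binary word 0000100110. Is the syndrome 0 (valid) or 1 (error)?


Syndrome = XOR of all bits = 0 XOR 0 XOR 0 XOR 0 XOR 1 XOR 0 XOR 0 XOR 1 XOR 1 XOR 0 = 1

1


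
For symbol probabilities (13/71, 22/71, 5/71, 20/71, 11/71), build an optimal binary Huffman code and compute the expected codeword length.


Huffman construction (repeatedly merge the two least-probable nodes; each merge adds 1 bit to every symbol beneath it): 5/71 + 11/71 = 16/71; 13/71 + 16/71 = 29/71; 20/71 + 22/71 = 42/71; 29/71 + 42/71 = 1. Resulting codeword lengths (in the order the probabilities were given): (2, 2, 3, 2, 3). L_avg = sum(p_i * l_i) = 13/71*2 + 22/71*2 + 5/71*3 + 20/71*2 + 11/71*3 = 158/71 = 2.2254

2.2254 bits


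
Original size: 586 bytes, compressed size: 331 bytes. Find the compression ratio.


Ratio = original / compressed = 586 / 331 = 1.7704

1.7704


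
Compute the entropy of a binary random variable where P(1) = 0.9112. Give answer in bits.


H = -p*log2(p) - (1-p)*log2(1-p). -0.9112*log2(0.9112) = 0.122247; -0.0888*log2(0.0888) = 0.310205. H = 0.122247 + 0.310205 = 0.4325

0.4325 bits


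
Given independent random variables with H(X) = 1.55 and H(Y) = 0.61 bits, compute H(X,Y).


For independent variables, H(X,Y) = H(X) + H(Y) = 1.55 + 0.61 = 2.16

2.16 bits


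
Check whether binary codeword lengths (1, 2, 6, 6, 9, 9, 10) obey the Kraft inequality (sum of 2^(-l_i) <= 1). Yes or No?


Kraft sum = sum(2^(-l_i)) = 0.7861, need <= 1. Result: satisfied (a binary prefix-free code with these lengths exists)

Yes


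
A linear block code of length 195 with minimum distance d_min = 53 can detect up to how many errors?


Detection capability = d_min - 1 = 53 - 1 = 52

52 errors


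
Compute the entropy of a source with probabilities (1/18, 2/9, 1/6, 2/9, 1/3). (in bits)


H = -sum(p_i * log2(p_i)). Terms: -(1/18)*log2(1/18) = 0.231663; -(2/9)*log2(2/9) = 0.482206; -(1/6)*log2(1/6) = 0.430827; -(2/9)*log2(2/9) = 0.482206; -(1/3)*log2(1/3) = 0.528321. H = 0.231663 + 0.482206 + 0.430827 + 0.482206 + 0.528321 = 2.1552

2.1552 bits


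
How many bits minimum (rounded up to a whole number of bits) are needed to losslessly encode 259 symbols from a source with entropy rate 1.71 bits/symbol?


Minimum bits >= n * H = 259 * 1.71 = 442.89, rounded up to a whole number of bits = 443

443 bits


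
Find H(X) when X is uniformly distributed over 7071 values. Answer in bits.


H = log2(n) = log2(7071) = 12.7877

12.7877 bits


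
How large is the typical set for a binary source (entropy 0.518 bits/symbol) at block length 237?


log2|A_typical| = nH = 237 * 0.518 = 122.766, so |A_typical| ~ 2^122.766 = 9.042e+36

9.042e+36


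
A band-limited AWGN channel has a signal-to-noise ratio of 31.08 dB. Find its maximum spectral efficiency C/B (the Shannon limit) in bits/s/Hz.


SNR_linear = 10^(31.08/10) = 1282.3306; C/B = log2(1 + SNR_linear) = log2(1 + 1282.3306) = 10.3257

10.3257 bits/s/Hz


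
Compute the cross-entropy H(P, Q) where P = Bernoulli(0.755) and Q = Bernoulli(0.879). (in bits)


H(P,Q) = -p*log2(q) - (1-p)*log2(1-q). -0.755*log2(0.879) = 0.140479; -0.245*log2(0.121) = 0.746496. H(P,Q) = 0.140479 + 0.746496 = 0.887

0.887 bits


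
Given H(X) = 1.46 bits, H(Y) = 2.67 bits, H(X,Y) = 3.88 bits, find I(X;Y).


I(X;Y) = H(X) + H(Y) - H(X,Y) = 1.46 + 2.67 - 3.88 = 0.25

0.25 bits


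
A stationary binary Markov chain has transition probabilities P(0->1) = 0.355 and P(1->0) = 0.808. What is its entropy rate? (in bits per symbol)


Stationary distribution: pi_0 = p10/(p01+p10) = 0.6948, pi_1 = 0.3052. Entropy rate H' = pi_0*H(p01) + pi_1*H(p10) = 0.6948*0.9385 + 0.3052*0.7056 = 0.8674

0.8674 bits/symbol


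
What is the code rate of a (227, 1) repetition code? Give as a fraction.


Rate = k/n = 1/227

1/227


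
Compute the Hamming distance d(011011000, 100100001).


Count differing positions: ^ ^ ^ ^ ^ ^ . . ^ = 7 differences

7


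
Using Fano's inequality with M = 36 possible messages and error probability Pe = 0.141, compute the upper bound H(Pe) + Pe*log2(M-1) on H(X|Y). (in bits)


H(Pe) = -Pe*log2(Pe) - (1-Pe)*log2(1-Pe) = -0.141*log2(0.141) - 0.859*log2(0.859) = 0.398499 + 0.188353 = 0.5869. Pe*log2(M-1) = 0.141*log2(35) = 0.723229. Bound = H(Pe) + Pe*log2(M-1) = 0.398499 + 0.188353 + 0.723229 = 1.3101

1.3101 bits


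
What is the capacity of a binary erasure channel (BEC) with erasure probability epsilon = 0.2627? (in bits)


C = 1 - epsilon = 1 - 0.2627 = 0.7373

0.7373 bits


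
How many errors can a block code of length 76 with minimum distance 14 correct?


Correction capability = floor((d-1)/2) = floor((14-1)/2) = 6

6 errors


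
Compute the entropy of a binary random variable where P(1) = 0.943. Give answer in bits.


H = -p*log2(p) - (1-p)*log2(1-p). -0.943*log2(0.943) = 0.079844; -0.057*log2(0.057) = 0.235575. H = 0.079844 + 0.235575 = 0.3154

0.3154 bits


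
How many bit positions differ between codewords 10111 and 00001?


Count differing positions: ^ . ^ ^ . = 3 differences

3


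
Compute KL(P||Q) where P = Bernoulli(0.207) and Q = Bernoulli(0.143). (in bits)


KL = p*log2(p/q) + (1-p)*log2((1-p)/(1-q)) = 0.207*log2(0.207/0.143) + 0.793*log2(0.793/0.857) = 0.0217

0.0217 bits


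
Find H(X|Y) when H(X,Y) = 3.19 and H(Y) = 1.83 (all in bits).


H(X|Y) = H(X,Y) - H(Y) = 3.19 - 1.83 = 1.36

1.36 bits


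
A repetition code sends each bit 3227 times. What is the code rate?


Rate = k/n = 1/3227

1/3227


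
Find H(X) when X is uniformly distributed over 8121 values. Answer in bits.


H = log2(n) = log2(8121) = 12.9874

12.9874 bits


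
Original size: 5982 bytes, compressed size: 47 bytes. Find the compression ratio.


Ratio = original / compressed = 5982 / 47 = 127.2766

127.2766


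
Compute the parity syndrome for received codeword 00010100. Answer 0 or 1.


Syndrome = XOR of all bits = 0 XOR 0 XOR 0 XOR 1 XOR 0 XOR 1 XOR 0 XOR 0 = 0

0


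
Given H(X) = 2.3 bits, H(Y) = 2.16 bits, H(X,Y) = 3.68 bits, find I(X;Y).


I(X;Y) = H(X) + H(Y) - H(X,Y) = 2.3 + 2.16 - 3.68 = 0.78

0.78 bits


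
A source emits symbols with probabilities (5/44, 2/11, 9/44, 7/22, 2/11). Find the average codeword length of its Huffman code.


Huffman construction (repeatedly merge the two least-probable nodes; each merge adds 1 bit to every symbol beneath it): 5/44 + 2/11 = 13/44; 2/11 + 9/44 = 17/44; 13/44 + 7/22 = 27/44; 17/44 + 27/44 = 1. Resulting codeword lengths (in the order the probabilities were given): (3, 3, 2, 2, 2). L_avg = sum(p_i * l_i) = 5/44*3 + 2/11*3 + 9/44*2 + 7/22*2 + 2/11*2 = 101/44 = 2.2955

2.2955 bits


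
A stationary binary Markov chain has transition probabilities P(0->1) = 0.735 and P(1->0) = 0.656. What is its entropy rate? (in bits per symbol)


Stationary distribution: pi_0 = p10/(p01+p10) = 0.4716, pi_1 = 0.5284. Entropy rate H' = pi_0*H(p01) + pi_1*H(p10) = 0.4716*0.8342 + 0.5284*0.9286 = 0.8841

0.8841 bits/symbol


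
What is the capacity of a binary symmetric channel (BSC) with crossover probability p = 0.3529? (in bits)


H(p) = -p*log2(p) - (1-p)*log2(1-p) = -0.3529*log2(0.3529) - 0.6471*log2(0.6471) = 0.530292 + 0.406340 = 0.9366. C = 1 - H(p) = 1 - 0.9366 = 0.0634

0.0634 bits


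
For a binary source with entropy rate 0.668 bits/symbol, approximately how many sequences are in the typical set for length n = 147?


log2|A_typical| = nH = 147 * 0.668 = 98.196, so |A_typical| ~ 2^98.196 = 3.630e+29

3.630e+29


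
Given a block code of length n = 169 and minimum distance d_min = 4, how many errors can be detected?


Detection capability = d_min - 1 = 4 - 1 = 3

3 errors


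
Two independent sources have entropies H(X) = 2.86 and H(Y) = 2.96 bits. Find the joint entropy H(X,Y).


For independent variables, H(X,Y) = H(X) + H(Y) = 2.86 + 2.96 = 5.82

5.82 bits


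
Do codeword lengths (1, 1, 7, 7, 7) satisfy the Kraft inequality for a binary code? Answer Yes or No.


Kraft sum = sum(2^(-l_i)) = 1.0234, need <= 1. Result: violated (a binary prefix-free code with these lengths cannot exist)

No


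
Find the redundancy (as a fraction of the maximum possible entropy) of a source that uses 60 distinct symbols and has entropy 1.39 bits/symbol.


H_max = log2(K) = log2(60) = 5.9069 bits/symbol. Redundancy = 1 - H/H_max = 1 - 1.39/5.9069 = 1 - 0.2353 = 0.7647

0.7647


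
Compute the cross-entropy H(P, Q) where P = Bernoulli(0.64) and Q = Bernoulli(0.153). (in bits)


H(P,Q) = -p*log2(q) - (1-p)*log2(1-q). -0.64*log2(0.153) = 1.733374; -0.36*log2(0.847) = 0.086244. H(P,Q) = 1.733374 + 0.086244 = 1.8196

1.8196 bits


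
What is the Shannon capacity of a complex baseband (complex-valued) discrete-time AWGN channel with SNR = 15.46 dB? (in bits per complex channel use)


SNR_linear = 10^(15.46/10) = 35.156; C = log2(1 + SNR_linear) = log2(1 + 35.156) = 5.1762

5.1762 bits/channel use


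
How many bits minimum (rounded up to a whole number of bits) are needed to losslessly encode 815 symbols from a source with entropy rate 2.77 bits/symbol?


Minimum bits >= n * H = 815 * 2.77 = 2257.55, rounded up to a whole number of bits = 2258

2258 bits


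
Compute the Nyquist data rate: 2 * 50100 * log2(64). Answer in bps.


Rate = 2 * B * log2(M) = 2 * 50100 * 6.0 = 601200.0

601200.0 bps


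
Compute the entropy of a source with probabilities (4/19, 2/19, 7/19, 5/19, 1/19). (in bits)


H = -sum(p_i * log2(p_i)). Terms: -(4/19)*log2(4/19) = 0.473248; -(2/19)*log2(2/19) = 0.341887; -(7/19)*log2(7/19) = 0.530737; -(5/19)*log2(5/19) = 0.506842; -(1/19)*log2(1/19) = 0.223575. H = 0.473248 + 0.341887 + 0.530737 + 0.506842 + 0.223575 = 2.0763

2.0763 bits


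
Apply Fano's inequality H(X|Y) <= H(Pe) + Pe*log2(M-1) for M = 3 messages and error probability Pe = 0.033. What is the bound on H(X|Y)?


H(Pe) = -Pe*log2(Pe) - (1-Pe)*log2(1-Pe) = -0.033*log2(0.033) - 0.967*log2(0.967) = 0.162406 + 0.046815 = 0.2092. Pe*log2(M-1) = 0.033*log2(2) = 0.033000. Bound = H(Pe) + Pe*log2(M-1) = 0.162406 + 0.046815 + 0.033000 = 0.2422

0.2422 bits


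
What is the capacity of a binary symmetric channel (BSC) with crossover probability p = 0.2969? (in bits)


H(p) = -p*log2(p) - (1-p)*log2(1-p) = -0.2969*log2(0.2969) - 0.7031*log2(0.7031) = 0.520154 + 0.357314 = 0.8775. C = 1 - H(p) = 1 - 0.8775 = 0.1225

0.1225 bits


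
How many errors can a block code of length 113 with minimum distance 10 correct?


Correction capability = floor((d-1)/2) = floor((10-1)/2) = 4

4 errors


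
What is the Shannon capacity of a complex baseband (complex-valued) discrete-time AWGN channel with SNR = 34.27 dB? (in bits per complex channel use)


SNR_linear = 10^(34.27/10) = 2673.0064; C = log2(1 + SNR_linear) = log2(1 + 2673.0064) = 11.3848

11.3848 bits/channel use


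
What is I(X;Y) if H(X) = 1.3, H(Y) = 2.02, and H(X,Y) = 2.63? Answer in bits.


I(X;Y) = H(X) + H(Y) - H(X,Y) = 1.3 + 2.02 - 2.63 = 0.69

0.69 bits


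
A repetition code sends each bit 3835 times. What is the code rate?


Rate = k/n = 1/3835

1/3835


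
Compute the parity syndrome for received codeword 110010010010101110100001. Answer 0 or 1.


Syndrome = XOR of all bits = 1 XOR 1 XOR 0 XOR 0 XOR 1 XOR 0 XOR 0 XOR 1 XOR 0 XOR 0 XOR 1 XOR 0 XOR 1 XOR 0 XOR 1 XOR 1 XOR 1 XOR 0 XOR 1 XOR 0 XOR 0 XOR 0 XOR 0 XOR 1 = 1

1


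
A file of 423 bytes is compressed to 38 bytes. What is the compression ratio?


Ratio = original / compressed = 423 / 38 = 11.1316

11.1316


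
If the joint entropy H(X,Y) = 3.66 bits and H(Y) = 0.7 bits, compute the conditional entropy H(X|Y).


H(X|Y) = H(X,Y) - H(Y) = 3.66 - 0.7 = 2.96

2.96 bits


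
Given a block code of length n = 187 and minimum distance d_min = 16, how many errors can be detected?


Detection capability = d_min - 1 = 16 - 1 = 15

15 errors


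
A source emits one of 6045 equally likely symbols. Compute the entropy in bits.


H = log2(n) = log2(6045) = 12.5615

12.5615 bits


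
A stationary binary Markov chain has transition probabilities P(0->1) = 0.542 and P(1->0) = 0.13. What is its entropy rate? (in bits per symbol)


Stationary distribution: pi_0 = p10/(p01+p10) = 0.1935, pi_1 = 0.8065. Entropy rate H' = pi_0*H(p01) + pi_1*H(p10) = 0.1935*0.9949 + 0.8065*0.5574 = 0.6421

0.6421 bits/symbol


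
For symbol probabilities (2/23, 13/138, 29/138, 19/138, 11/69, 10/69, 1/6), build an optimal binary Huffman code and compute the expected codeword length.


Huffman construction (repeatedly merge the two least-probable nodes; each merge adds 1 bit to every symbol beneath it): 2/23 + 13/138 = 25/138; 19/138 + 10/69 = 13/46; 11/69 + 1/6 = 15/46; 25/138 + 29/138 = 9/23; 13/46 + 15/46 = 14/23; 9/23 + 14/23 = 1. Resulting codeword lengths (in the order the probabilities were given): (3, 3, 2, 3, 3, 3, 3). L_avg = sum(p_i * l_i) = 2/23*3 + 13/138*3 + 29/138*2 + 19/138*3 + 11/69*3 + 10/69*3 + 1/6*3 = 385/138 = 2.7899

2.7899 bits


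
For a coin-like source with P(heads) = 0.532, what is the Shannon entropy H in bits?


H = -p*log2(p) - (1-p)*log2(1-p). -0.532*log2(0.532) = 0.484387; -0.468*log2(0.468) = 0.512656. H = 0.484387 + 0.512656 = 0.997

0.997 bits


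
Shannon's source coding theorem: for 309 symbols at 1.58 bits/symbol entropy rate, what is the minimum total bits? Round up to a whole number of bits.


Minimum bits >= n * H = 309 * 1.58 = 488.22, rounded up to a whole number of bits = 489

489 bits


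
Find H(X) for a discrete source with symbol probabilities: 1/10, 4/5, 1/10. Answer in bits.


H = -sum(p_i * log2(p_i)). Terms: -(1/10)*log2(1/10) = 0.332193; -(4/5)*log2(4/5) = 0.257542; -(1/10)*log2(1/10) = 0.332193. H = 0.332193 + 0.257542 + 0.332193 = 0.9219

0.9219 bits


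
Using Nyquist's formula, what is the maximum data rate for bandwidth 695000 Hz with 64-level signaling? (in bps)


Rate = 2 * B * log2(M) = 2 * 695000 * 6.0 = 8340000.0

8340000.0 bps


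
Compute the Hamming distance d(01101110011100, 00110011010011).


Count differing positions: . ^ . ^ ^ ^ . ^ . . ^ ^ ^ ^ = 9 differences

9


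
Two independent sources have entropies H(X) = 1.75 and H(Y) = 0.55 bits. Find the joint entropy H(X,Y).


For independent variables, H(X,Y) = H(X) + H(Y) = 1.75 + 0.55 = 2.3

2.3 bits


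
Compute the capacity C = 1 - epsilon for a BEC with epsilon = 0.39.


C = 1 - epsilon = 1 - 0.39 = 0.61

0.61 bits


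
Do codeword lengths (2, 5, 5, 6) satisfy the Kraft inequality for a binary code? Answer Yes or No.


Kraft sum = sum(2^(-l_i)) = 0.3281, need <= 1. Result: satisfied (a binary prefix-free code with these lengths exists)

Yes


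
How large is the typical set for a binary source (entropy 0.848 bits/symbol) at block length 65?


log2|A_typical| = nH = 65 * 0.848 = 55.12, so |A_typical| ~ 2^55.12 = 3.915e+16

3.915e+16


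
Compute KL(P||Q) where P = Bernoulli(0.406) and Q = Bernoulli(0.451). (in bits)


KL = p*log2(p/q) + (1-p)*log2((1-p)/(1-q)) = 0.406*log2(0.406/0.451) + 0.594*log2(0.594/0.549) = 0.0059

0.0059 bits


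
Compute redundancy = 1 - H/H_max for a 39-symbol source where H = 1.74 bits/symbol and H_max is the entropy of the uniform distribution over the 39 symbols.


H_max = log2(K) = log2(39) = 5.2854 bits/symbol. Redundancy = 1 - H/H_max = 1 - 1.74/5.2854 = 1 - 0.3292 = 0.6708

0.6708


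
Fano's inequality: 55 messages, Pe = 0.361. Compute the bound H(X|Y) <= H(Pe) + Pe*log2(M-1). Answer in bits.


H(Pe) = -Pe*log2(Pe) - (1-Pe)*log2(1-Pe) = -0.361*log2(0.361) - 0.639*log2(0.639) = 0.530644 + 0.412866 = 0.9435. Pe*log2(M-1) = 0.361*log2(54) = 2.077514. Bound = H(Pe) + Pe*log2(M-1) = 0.530644 + 0.412866 + 2.077514 = 3.021

3.021 bits


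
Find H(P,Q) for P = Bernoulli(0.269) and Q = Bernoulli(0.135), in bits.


H(P,Q) = -p*log2(q) - (1-p)*log2(1-q). -0.269*log2(0.135) = 0.777133; -0.731*log2(0.865) = 0.152946. H(P,Q) = 0.777133 + 0.152946 = 0.9301

0.9301 bits


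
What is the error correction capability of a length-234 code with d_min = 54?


Correction capability = floor((d-1)/2) = floor((54-1)/2) = 26

26 errors


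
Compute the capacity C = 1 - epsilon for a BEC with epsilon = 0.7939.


C = 1 - epsilon = 1 - 0.7939 = 0.2061

0.2061 bits


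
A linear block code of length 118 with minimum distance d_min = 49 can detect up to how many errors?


Detection capability = d_min - 1 = 49 - 1 = 48

48 errors


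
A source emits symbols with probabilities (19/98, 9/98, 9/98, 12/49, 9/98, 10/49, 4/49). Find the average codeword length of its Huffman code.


Huffman construction (repeatedly merge the two least-probable nodes; each merge adds 1 bit to every symbol beneath it): 4/49 + 9/98 = 17/98; 9/98 + 9/98 = 9/49; 17/98 + 9/49 = 5/14; 19/98 + 10/49 = 39/98; 12/49 + 5/14 = 59/98; 39/98 + 59/98 = 1. Resulting codeword lengths (in the order the probabilities were given): (2, 4, 4, 2, 4, 2, 4). L_avg = sum(p_i * l_i) = 19/98*2 + 9/98*4 + 9/98*4 + 12/49*2 + 9/98*4 + 10/49*2 + 4/49*4 = 19/7 = 2.7143

2.7143 bits


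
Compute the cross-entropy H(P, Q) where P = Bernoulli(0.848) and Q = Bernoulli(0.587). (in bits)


H(P,Q) = -p*log2(q) - (1-p)*log2(1-q). -0.848*log2(0.587) = 0.651745; -0.152*log2(0.413) = 0.193920. H(P,Q) = 0.651745 + 0.193920 = 0.8457

0.8457 bits


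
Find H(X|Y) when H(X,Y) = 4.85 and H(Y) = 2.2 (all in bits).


H(X|Y) = H(X,Y) - H(Y) = 4.85 - 2.2 = 2.65

2.65 bits


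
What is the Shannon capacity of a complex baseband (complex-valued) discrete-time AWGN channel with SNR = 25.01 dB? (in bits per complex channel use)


SNR_linear = 10^(25.01/10) = 316.9567; C = log2(1 + SNR_linear) = log2(1 + 316.9567) = 8.3127

8.3127 bits/channel use


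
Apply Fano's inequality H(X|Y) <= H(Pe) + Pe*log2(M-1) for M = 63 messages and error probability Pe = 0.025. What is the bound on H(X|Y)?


H(Pe) = -Pe*log2(Pe) - (1-Pe)*log2(1-Pe) = -0.025*log2(0.025) - 0.975*log2(0.975) = 0.133048 + 0.035613 = 0.1687. Pe*log2(M-1) = 0.025*log2(62) = 0.148855. Bound = H(Pe) + Pe*log2(M-1) = 0.133048 + 0.035613 + 0.148855 = 0.3175

0.3175 bits


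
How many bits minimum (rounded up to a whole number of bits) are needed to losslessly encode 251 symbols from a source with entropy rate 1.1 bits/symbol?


Minimum bits >= n * H = 251 * 1.1 = 276.1, rounded up to a whole number of bits = 277

277 bits


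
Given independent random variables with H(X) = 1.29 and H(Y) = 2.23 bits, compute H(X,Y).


For independent variables, H(X,Y) = H(X) + H(Y) = 1.29 + 2.23 = 3.52

3.52 bits


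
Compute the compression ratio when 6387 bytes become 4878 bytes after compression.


Ratio = original / compressed = 6387 / 4878 = 1.3093

1.3093


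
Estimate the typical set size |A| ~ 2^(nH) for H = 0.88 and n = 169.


log2|A_typical| = nH = 169 * 0.88 = 148.72, so |A_typical| ~ 2^148.72 = 5.877e+44

5.877e+44


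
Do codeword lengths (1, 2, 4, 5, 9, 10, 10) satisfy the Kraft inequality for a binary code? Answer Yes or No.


Kraft sum = sum(2^(-l_i)) = 0.8477, need <= 1. Result: satisfied (a binary prefix-free code with these lengths exists)

Yes


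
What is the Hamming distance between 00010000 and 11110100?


Count differing positions: ^ ^ ^ . . ^ . . = 4 differences

4


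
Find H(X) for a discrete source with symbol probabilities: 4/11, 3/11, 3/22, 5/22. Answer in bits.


H = -sum(p_i * log2(p_i)). Terms: -(4/11)*log2(4/11) = 0.530702; -(3/11)*log2(3/11) = 0.511219; -(3/22)*log2(3/22) = 0.391973; -(5/22)*log2(5/22) = 0.485796. H = 0.530702 + 0.511219 + 0.391973 + 0.485796 = 1.9197

1.9197 bits


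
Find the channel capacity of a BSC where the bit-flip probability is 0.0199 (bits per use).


H(p) = -p*log2(p) - (1-p)*log2(1-p) = -0.0199*log2(0.0199) - 0.9801*log2(0.9801) = 0.112457 + 0.028422 = 0.1409. C = 1 - H(p) = 1 - 0.1409 = 0.8591

0.8591 bits


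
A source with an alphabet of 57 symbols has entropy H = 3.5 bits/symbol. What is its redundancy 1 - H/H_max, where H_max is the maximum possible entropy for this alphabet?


H_max = log2(K) = log2(57) = 5.8329 bits/symbol. Redundancy = 1 - H/H_max = 1 - 3.5/5.8329 = 1 - 0.6 = 0.4

0.4


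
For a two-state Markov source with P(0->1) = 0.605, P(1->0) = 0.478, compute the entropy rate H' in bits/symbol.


Stationary distribution: pi_0 = p10/(p01+p10) = 0.4414, pi_1 = 0.5586. Entropy rate H' = pi_0*H(p01) + pi_1*H(p10) = 0.4414*0.968 + 0.5586*0.9986 = 0.9851

0.9851 bits/symbol


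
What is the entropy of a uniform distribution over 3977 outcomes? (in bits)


H = log2(n) = log2(3977) = 11.9575

11.9575 bits


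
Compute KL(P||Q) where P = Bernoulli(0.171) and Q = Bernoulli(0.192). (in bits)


KL = p*log2(p/q) + (1-p)*log2((1-p)/(1-q)) = 0.171*log2(0.171/0.192) + 0.829*log2(0.829/0.808) = 0.0021

0.0021 bits


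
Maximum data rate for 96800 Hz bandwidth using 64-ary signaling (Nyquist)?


Rate = 2 * B * log2(M) = 2 * 96800 * 6.0 = 1161600.0

1161600.0 bps


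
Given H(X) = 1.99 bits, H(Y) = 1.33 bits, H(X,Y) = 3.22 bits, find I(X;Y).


I(X;Y) = H(X) + H(Y) - H(X,Y) = 1.99 + 1.33 - 3.22 = 0.1

0.1 bits


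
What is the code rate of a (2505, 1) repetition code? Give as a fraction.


Rate = k/n = 1/2505

1/2505


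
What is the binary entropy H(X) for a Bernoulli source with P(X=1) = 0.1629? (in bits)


H = -p*log2(p) - (1-p)*log2(1-p). -0.1629*log2(0.1629) = 0.426463; -0.8371*log2(0.8371) = 0.214740. H = 0.426463 + 0.214740 = 0.6412

0.6412 bits


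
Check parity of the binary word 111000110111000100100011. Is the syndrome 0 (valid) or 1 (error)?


Syndrome = XOR of all bits = 1 XOR 1 XOR 1 XOR 0 XOR 0 XOR 0 XOR 1 XOR 1 XOR 0 XOR 1 XOR 1 XOR 1 XOR 0 XOR 0 XOR 0 XOR 1 XOR 0 XOR 0 XOR 1 XOR 0 XOR 0 XOR 0 XOR 1 XOR 1 = 0

0


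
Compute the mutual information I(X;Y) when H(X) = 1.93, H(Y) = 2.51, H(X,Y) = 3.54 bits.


I(X;Y) = H(X) + H(Y) - H(X,Y) = 1.93 + 2.51 - 3.54 = 0.9

0.9 bits


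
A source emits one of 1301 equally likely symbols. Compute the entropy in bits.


H = log2(n) = log2(1301) = 10.3454

10.3454 bits


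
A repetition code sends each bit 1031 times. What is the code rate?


Rate = k/n = 1/1031

1/1031


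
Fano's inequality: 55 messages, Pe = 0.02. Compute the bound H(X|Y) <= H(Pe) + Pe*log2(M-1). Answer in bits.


H(Pe) = -Pe*log2(Pe) - (1-Pe)*log2(1-Pe) = -0.02*log2(0.02) - 0.98*log2(0.98) = 0.112877 + 0.028563 = 0.1414. Pe*log2(M-1) = 0.02*log2(54) = 0.115098. Bound = H(Pe) + Pe*log2(M-1) = 0.112877 + 0.028563 + 0.115098 = 0.2565

0.2565 bits


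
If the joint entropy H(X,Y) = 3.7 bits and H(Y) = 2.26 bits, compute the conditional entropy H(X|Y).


H(X|Y) = H(X,Y) - H(Y) = 3.7 - 2.26 = 1.44

1.44 bits


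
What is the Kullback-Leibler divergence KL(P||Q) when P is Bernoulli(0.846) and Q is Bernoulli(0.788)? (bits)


KL = p*log2(p/q) + (1-p)*log2((1-p)/(1-q)) = 0.846*log2(0.846/0.788) + 0.154*log2(0.154/0.212) = 0.0157

0.0157 bits


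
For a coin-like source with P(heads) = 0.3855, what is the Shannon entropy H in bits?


H = -p*log2(p) - (1-p)*log2(1-p). -0.3855*log2(0.3855) = 0.530139; -0.6145*log2(0.6145) = 0.431696. H = 0.530139 + 0.431696 = 0.9618

0.9618 bits


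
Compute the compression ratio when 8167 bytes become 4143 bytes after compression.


Ratio = original / compressed = 8167 / 4143 = 1.9713

1.9713


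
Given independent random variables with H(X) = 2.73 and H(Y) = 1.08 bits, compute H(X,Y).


For independent variables, H(X,Y) = H(X) + H(Y) = 2.73 + 1.08 = 3.81

3.81 bits


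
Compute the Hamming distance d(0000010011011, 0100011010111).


Count differing positions: . ^ . . . . ^ . . ^ ^ . . = 4 differences

4


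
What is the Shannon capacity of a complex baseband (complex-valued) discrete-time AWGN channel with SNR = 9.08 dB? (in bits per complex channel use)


SNR_linear = 10^(9.08/10) = 8.091; C = log2(1 + SNR_linear) = log2(1 + 8.091) = 3.1844

3.1844 bits/channel use


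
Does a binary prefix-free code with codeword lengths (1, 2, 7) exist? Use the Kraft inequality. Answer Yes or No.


Kraft sum = sum(2^(-l_i)) = 0.7578, need <= 1. Result: satisfied (a binary prefix-free code with these lengths exists)

Yes
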